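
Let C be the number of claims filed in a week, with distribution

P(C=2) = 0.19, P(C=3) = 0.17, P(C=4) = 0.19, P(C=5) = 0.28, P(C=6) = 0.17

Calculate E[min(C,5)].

3.9

E[min(C,5)] = Σ min(c,5)·P(C=c)
 = 2·0.19 + 3·0.17 + 4·0.19 + 5·0.28 + 5·0.17
 = 0.38 + 0.51 + 0.76 + 1.4 + 0.85
 = 3.9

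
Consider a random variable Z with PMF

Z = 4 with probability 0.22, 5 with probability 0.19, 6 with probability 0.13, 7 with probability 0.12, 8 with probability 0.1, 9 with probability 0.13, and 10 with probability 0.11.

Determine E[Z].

6.52

E[Z] = Σ z·P(Z=z)
 = 4·0.22 + 5·0.19 + 6·0.13 + 7·0.12 + 8·0.1 + 9·0.13 + 10·0.11
 = 0.88 + 0.95 + 0.78 + 0.84 + 0.8 + 1.17 + 1.1
 = 6.52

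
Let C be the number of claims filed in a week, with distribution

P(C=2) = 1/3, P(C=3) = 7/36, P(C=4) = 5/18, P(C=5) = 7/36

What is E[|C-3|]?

1

E[|C-3|] = Σ |c-3|·P(C=c)
 = 1·1/3 + 0·7/36 + 1·5/18 + 2·7/36
 = 1/3 + 0 + 5/18 + 7/18
 = 1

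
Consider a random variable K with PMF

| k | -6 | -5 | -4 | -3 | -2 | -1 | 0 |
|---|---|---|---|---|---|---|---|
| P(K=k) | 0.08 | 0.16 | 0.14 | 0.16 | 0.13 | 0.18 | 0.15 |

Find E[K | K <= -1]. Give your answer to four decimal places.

P(K <= -1) = 0.08 + 0.16 + 0.14 + 0.16 + 0.13 + 0.18 = 0.85.
E[K | K <= -1] = [(-6)·0.08 + (-5)·0.16 + (-4)·0.14 + (-3)·0.16 + (-2)·0.13 + (-1)·0.18] / 0.85
 = -2.76 / 0.85
 = -276/85

-3.2471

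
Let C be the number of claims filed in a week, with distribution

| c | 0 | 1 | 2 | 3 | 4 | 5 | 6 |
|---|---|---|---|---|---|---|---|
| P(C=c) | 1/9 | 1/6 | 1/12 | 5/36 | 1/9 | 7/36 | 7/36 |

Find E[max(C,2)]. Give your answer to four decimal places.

E[max(C,2)] = Σ max(c,2)·P(C=c)
 = 2·1/9 + 2·1/6 + 2·1/12 + 3·5/36 + 4·1/9 + 5·7/36 + 6·7/36
 = 2/9 + 1/3 + 1/6 + 5/12 + 4/9 + 35/36 + 7/6
 = 67/18

3.7222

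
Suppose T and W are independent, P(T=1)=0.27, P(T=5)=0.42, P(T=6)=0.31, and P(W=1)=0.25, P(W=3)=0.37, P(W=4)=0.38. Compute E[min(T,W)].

2.3724

E[min(T,W)] = Σ_t Σ_w min(t,w) · P(T=t)P(W=w)
 = 1·0.0675 + 1·0.0999 + 1·0.1026 + 1·0.105 + 3·0.1554 + 4·0.1596 + 1·0.0775 + 3·0.1147 + 4·0.1178
 = 0.0675 + 0.0999 + 0.1026 + 0.105 + 0.4662 + 0.6384 + 0.0775 + 0.3441 + 0.4712
 = 2.3724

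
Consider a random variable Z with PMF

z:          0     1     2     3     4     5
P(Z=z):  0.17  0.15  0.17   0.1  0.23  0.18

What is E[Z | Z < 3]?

1

P(Z < 3) = 0.17 + 0.15 + 0.17 = 0.49.
E[Z | Z < 3] = [0·0.17 + 1·0.15 + 2·0.17] / 0.49
 = 0.49 / 0.49
 = 1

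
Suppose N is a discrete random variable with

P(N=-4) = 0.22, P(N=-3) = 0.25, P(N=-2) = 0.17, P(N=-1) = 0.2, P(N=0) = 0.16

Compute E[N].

E[N] = Σ n·P(N=n)
 = (-4)·0.22 + (-3)·0.25 + (-2)·0.17 + (-1)·0.2 + 0·0.16
 = (-0.88) + (-0.75) + (-0.34) + (-0.2) + 0
 = -2.17

-2.17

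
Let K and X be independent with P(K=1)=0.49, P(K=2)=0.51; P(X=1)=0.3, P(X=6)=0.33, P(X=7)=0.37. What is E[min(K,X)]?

E[min(K,X)] = Σ_k Σ_x min(k,x) · P(K=k)P(X=x)
 = 1·0.147 + 1·0.1617 + 1·0.1813 + 1·0.153 + 2·0.1683 + 2·0.1887
 = 0.147 + 0.1617 + 0.1813 + 0.153 + 0.3366 + 0.3774
 = 1.357

1.357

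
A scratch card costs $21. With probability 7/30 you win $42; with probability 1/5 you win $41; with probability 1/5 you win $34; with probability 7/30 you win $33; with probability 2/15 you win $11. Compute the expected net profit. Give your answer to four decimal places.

E[payout] = 42·7/30 + 41·1/5 + 34·1/5 + 33·7/30 + 11·2/15
 = 49/5 + 41/5 + 34/5 + 77/10 + 22/15
 = 1019/30
Net = 1019/30 - 21 = 389/30

12.9667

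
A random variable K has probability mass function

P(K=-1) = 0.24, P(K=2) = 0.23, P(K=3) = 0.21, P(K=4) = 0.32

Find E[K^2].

8.17

E[K^2] = Σ k^2·P(K=k)
 = 1·0.24 + 4·0.23 + 9·0.21 + 16·0.32
 = 0.24 + 0.92 + 1.89 + 5.12
 = 8.17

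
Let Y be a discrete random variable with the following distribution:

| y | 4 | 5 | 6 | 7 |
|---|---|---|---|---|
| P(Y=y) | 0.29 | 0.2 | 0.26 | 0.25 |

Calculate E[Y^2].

E[Y^2] = Σ y^2·P(Y=y)
 = 16·0.29 + 25·0.2 + 36·0.26 + 49·0.25
 = 4.64 + 5 + 9.36 + 12.25
 = 31.25

31.25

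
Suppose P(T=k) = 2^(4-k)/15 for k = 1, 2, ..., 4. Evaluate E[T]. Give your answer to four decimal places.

1.7333

E[T] = Σ t·P(T=t)
 = 1·8/15 + 2·4/15 + 3·2/15 + 4·1/15
 = 8/15 + 8/15 + 2/5 + 4/15
 = 26/15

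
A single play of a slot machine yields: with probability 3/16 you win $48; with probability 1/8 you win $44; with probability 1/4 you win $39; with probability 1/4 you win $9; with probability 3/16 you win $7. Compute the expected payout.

E[payout] = 48·3/16 + 44·1/8 + 39·1/4 + 9·1/4 + 7·3/16
 = 9 + 11/2 + 39/4 + 9/4 + 21/16
 = 445/16

27.8125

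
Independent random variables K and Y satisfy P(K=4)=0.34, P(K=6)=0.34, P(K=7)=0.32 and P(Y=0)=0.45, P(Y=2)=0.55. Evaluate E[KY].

E[KY] = Σ_k Σ_y ky · P(K=k)P(Y=y)
 = 0·0.153 + 8·0.187 + 0·0.153 + 12·0.187 + 0·0.144 + 14·0.176
 = 0 + 1.496 + 0 + 2.244 + 0 + 2.464
 = 6.204

6.204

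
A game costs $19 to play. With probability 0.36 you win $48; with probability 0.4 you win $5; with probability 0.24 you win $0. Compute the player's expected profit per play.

E[payout] = 48·0.36 + 5·0.4 + 0·0.24
 = 17.28 + 2 + 0
 = 19.28
Net = 19.28 - 19 = 0.28

0.28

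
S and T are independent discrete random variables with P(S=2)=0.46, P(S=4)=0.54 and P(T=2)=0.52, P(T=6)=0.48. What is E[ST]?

E[ST] = Σ_s Σ_t st · P(S=s)P(T=t)
 = 4·0.2392 + 12·0.2208 + 8·0.2808 + 24·0.2592
 = 0.9568 + 2.6496 + 2.2464 + 6.2208
 = 12.0736

12.0736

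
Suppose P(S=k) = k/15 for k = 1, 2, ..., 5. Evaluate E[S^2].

15

E[S^2] = Σ s^2·P(S=s)
 = 1·1/15 + 4·2/15 + 9·1/5 + 16·4/15 + 25·1/3
 = 1/15 + 8/15 + 9/5 + 64/15 + 25/3
 = 15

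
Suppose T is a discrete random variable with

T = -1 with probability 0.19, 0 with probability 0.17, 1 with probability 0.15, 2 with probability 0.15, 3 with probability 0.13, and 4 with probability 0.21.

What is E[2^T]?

5.565

E[2^T] = Σ 2^t·P(T=t)
 = 0.5·0.19 + 1·0.17 + 2·0.15 + 4·0.15 + 8·0.13 + 16·0.21
 = 0.095 + 0.17 + 0.3 + 0.6 + 1.04 + 3.36
 = 5.565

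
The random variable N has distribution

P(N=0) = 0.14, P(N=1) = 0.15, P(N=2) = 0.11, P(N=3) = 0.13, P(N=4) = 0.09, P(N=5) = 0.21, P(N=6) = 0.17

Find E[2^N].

20.96

E[2^N] = Σ 2^n·P(N=n)
 = 1·0.14 + 2·0.15 + 4·0.11 + 8·0.13 + 16·0.09 + 32·0.21 + 64·0.17
 = 0.14 + 0.3 + 0.44 + 1.04 + 1.44 + 6.72 + 10.88
 = 20.96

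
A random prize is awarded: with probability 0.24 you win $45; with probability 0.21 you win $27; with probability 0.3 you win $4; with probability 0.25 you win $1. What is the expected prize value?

E[payout] = 45·0.24 + 27·0.21 + 4·0.3 + 1·0.25
 = 10.8 + 5.67 + 1.2 + 0.25
 = 17.92

17.92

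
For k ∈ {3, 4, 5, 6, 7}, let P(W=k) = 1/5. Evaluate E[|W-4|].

E[|W-4|] = Σ |w-4|·P(W=w)
 = 1·1/5 + 0·1/5 + 1·1/5 + 2·1/5 + 3·1/5
 = 1/5 + 0 + 1/5 + 2/5 + 3/5
 = 7/5

1.4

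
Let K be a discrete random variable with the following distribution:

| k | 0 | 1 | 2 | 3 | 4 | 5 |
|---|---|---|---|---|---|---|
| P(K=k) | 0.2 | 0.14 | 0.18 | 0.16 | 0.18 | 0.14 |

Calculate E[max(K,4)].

4.14

E[max(K,4)] = Σ max(k,4)·P(K=k)
 = 4·0.2 + 4·0.14 + 4·0.18 + 4·0.16 + 4·0.18 + 5·0.14
 = 0.8 + 0.56 + 0.72 + 0.64 + 0.72 + 0.7
 = 4.14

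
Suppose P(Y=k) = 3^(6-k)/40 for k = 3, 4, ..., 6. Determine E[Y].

3.45

E[Y] = Σ y·P(Y=y)
 = 3·27/40 + 4·9/40 + 5·3/40 + 6·1/40
 = 81/40 + 9/10 + 3/8 + 3/20
 = 69/20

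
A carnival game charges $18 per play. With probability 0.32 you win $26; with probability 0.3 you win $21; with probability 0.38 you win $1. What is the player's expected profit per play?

E[payout] = 26·0.32 + 21·0.3 + 1·0.38
 = 8.32 + 6.3 + 0.38
 = 15
Net = 15 - 18 = -3

-3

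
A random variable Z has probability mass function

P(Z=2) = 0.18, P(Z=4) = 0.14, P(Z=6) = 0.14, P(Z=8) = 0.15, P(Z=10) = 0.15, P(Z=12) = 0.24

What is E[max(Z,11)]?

11.24

E[max(Z,11)] = Σ max(z,11)·P(Z=z)
 = 11·0.18 + 11·0.14 + 11·0.14 + 11·0.15 + 11·0.15 + 12·0.24
 = 1.98 + 1.54 + 1.54 + 1.65 + 1.65 + 2.88
 = 11.24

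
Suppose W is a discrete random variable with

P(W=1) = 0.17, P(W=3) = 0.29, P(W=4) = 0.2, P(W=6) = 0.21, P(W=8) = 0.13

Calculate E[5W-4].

16.7

E[5W-4] = Σ (5w-4)·P(W=w)
 = 1·0.17 + 11·0.29 + 16·0.2 + 26·0.21 + 36·0.13
 = 0.17 + 3.19 + 3.2 + 5.46 + 4.68
 = 16.7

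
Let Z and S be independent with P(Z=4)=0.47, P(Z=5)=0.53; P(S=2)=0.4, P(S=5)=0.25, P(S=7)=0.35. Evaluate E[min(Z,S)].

E[min(Z,S)] = Σ_z Σ_s min(z,s) · P(Z=z)P(S=s)
 = 2·0.188 + 4·0.1175 + 4·0.1645 + 2·0.212 + 5·0.1325 + 5·0.1855
 = 0.376 + 0.47 + 0.658 + 0.424 + 0.6625 + 0.9275
 = 3.518

3.518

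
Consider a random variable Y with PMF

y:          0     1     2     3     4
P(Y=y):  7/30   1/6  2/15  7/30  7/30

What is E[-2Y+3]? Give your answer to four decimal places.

-1.1333

E[-2Y+3] = Σ (-2y+3)·P(Y=y)
 = 3·7/30 + 1·1/6 + (-1)·2/15 + (-3)·7/30 + (-5)·7/30
 = 7/10 + 1/6 + (-2/15) + (-7/10) + (-7/6)
 = -17/15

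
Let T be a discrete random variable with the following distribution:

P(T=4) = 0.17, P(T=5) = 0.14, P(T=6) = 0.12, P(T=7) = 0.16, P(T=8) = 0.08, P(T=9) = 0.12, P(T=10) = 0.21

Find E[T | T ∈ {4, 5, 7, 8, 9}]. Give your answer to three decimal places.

6.299

P(T ∈ {4, 5, 7, 8, 9}) = 0.17 + 0.14 + 0.16 + 0.08 + 0.12 = 0.67.
E[T | T ∈ {4, 5, 7, 8, 9}] = [4·0.17 + 5·0.14 + 7·0.16 + 8·0.08 + 9·0.12] / 0.67
 = 4.22 / 0.67
 = 422/67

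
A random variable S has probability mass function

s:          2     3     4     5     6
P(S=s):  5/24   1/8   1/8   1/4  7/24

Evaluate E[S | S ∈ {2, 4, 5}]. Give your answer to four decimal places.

3.7143

P(S ∈ {2, 4, 5}) = 5/24 + 1/8 + 1/4 = 7/12.
E[S | S ∈ {2, 4, 5}] = [2·5/24 + 4·1/8 + 5·1/4] / (7/12)
 = 13/6 / (7/12)
 = 26/7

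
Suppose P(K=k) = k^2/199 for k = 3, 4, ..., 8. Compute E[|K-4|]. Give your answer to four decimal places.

E[|K-4|] = Σ |k-4|·P(K=k)
 = 1·9/199 + 0·16/199 + 1·25/199 + 2·36/199 + 3·49/199 + 4·64/199
 = 9/199 + 0 + 25/199 + 72/199 + 147/199 + 256/199
 = 509/199

2.5578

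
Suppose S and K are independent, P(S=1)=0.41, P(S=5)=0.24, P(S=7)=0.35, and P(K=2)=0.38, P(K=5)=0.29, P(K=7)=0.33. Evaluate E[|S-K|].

2.7432

E[|S-K|] = Σ_s Σ_k |s-k| · P(S=s)P(K=k)
 = 1·0.1558 + 4·0.1189 + 6·0.1353 + 3·0.0912 + 0·0.0696 + 2·0.0792 + 5·0.133 + 2·0.1015 + 0·0.1155
 = 0.1558 + 0.4756 + 0.8118 + 0.2736 + 0 + 0.1584 + 0.665 + 0.203 + 0
 = 2.7432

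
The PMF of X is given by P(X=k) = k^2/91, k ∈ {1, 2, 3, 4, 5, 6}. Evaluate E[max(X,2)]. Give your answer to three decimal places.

4.857

E[max(X,2)] = Σ max(x,2)·P(X=x)
 = 2·1/91 + 2·4/91 + 3·9/91 + 4·16/91 + 5·25/91 + 6·36/91
 = 2/91 + 8/91 + 27/91 + 64/91 + 125/91 + 216/91
 = 34/7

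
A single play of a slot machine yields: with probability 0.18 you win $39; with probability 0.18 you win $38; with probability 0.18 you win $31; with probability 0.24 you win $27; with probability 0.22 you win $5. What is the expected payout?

27.02

E[payout] = 39·0.18 + 38·0.18 + 31·0.18 + 27·0.24 + 5·0.22
 = 7.02 + 6.84 + 5.58 + 6.48 + 1.1
 = 27.02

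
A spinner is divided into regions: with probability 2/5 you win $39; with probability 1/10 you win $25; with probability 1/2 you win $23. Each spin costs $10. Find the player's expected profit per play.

19.6

E[payout] = 39·2/5 + 25·1/10 + 23·1/2
 = 78/5 + 5/2 + 23/2
 = 148/5
Net = 148/5 - 10 = 98/5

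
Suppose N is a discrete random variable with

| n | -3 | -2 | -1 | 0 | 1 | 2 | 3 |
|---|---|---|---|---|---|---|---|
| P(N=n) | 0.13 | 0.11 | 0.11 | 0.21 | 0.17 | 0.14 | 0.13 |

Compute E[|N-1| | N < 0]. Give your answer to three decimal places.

P(N < 0) = 0.13 + 0.11 + 0.11 = 0.35.
E[|N-1| | N < 0] = [4·0.13 + 3·0.11 + 2·0.11] / 0.35
 = 1.07 / 0.35
 = 107/35

3.057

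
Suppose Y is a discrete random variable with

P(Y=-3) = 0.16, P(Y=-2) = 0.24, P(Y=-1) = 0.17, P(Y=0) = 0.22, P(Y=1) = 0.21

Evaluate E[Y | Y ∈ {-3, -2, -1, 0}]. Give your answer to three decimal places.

P(Y ∈ {-3, -2, -1, 0}) = 0.16 + 0.24 + 0.17 + 0.22 = 0.79.
E[Y | Y ∈ {-3, -2, -1, 0}] = [(-3)·0.16 + (-2)·0.24 + (-1)·0.17 + 0·0.22] / 0.79
 = -1.13 / 0.79
 = -113/79

-1.430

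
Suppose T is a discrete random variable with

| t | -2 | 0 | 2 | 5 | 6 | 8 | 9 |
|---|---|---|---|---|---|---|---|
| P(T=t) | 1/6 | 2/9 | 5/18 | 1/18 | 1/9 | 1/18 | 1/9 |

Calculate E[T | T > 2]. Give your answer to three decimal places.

7.167

P(T > 2) = 1/18 + 1/9 + 1/18 + 1/9 = 1/3.
E[T | T > 2] = [5·1/18 + 6·1/9 + 8·1/18 + 9·1/9] / (1/3)
 = 43/18 / (1/3)
 = 43/6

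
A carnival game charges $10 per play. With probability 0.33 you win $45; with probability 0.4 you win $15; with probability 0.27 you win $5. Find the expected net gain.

E[payout] = 45·0.33 + 15·0.4 + 5·0.27
 = 14.85 + 6 + 1.35
 = 22.2
Net = 22.2 - 10 = 12.2

12.2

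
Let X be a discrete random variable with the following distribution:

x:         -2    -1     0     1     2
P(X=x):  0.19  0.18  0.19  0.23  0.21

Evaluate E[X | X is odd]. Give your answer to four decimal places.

P(X is odd) = 0.18 + 0.23 = 0.41.
E[X | X is odd] = [(-1)·0.18 + 1·0.23] / 0.41
 = 0.05 / 0.41
 = 5/41

0.1220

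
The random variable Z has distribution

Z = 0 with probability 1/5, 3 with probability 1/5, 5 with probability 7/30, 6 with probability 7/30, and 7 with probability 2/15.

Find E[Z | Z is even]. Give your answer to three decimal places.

3.231

P(Z is even) = 1/5 + 7/30 = 13/30.
E[Z | Z is even] = [0·1/5 + 6·7/30] / (13/30)
 = 7/5 / (13/30)
 = 42/13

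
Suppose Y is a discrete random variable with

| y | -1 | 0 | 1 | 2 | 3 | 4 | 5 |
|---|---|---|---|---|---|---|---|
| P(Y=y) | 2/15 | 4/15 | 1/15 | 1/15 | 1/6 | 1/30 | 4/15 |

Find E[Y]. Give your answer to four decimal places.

2.0333

E[Y] = Σ y·P(Y=y)
 = (-1)·2/15 + 0·4/15 + 1·1/15 + 2·1/15 + 3·1/6 + 4·1/30 + 5·4/15
 = (-2/15) + 0 + 1/15 + 2/15 + 1/2 + 2/15 + 4/3
 = 61/30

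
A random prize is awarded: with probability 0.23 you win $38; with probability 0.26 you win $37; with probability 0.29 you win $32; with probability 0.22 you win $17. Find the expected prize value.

31.38

E[payout] = 38·0.23 + 37·0.26 + 32·0.29 + 17·0.22
 = 8.74 + 9.62 + 9.28 + 3.74
 = 31.38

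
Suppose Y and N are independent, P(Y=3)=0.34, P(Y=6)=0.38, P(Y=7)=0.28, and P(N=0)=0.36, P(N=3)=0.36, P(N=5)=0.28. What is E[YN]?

E[YN] = Σ_y Σ_n yn · P(Y=y)P(N=n)
 = 0·0.1224 + 9·0.1224 + 15·0.0952 + 0·0.1368 + 18·0.1368 + 30·0.1064 + 0·0.1008 + 21·0.1008 + 35·0.0784
 = 0 + 1.1016 + 1.428 + 0 + 2.4624 + 3.192 + 0 + 2.1168 + 2.744
 = 13.0448

13.0448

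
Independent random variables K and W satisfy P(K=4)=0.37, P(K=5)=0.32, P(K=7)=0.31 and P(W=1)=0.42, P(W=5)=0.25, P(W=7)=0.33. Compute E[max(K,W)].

E[max(K,W)] = Σ_k Σ_w max(k,w) · P(K=k)P(W=w)
 = 4·0.1554 + 5·0.0925 + 7·0.1221 + 5·0.1344 + 5·0.08 + 7·0.1056 + 7·0.1302 + 7·0.0775 + 7·0.1023
 = 0.6216 + 0.4625 + 0.8547 + 0.672 + 0.4 + 0.7392 + 0.9114 + 0.5425 + 0.7161
 = 5.92

5.92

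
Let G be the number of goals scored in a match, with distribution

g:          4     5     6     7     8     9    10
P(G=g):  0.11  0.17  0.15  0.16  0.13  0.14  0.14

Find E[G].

E[G] = Σ g·P(G=g)
 = 4·0.11 + 5·0.17 + 6·0.15 + 7·0.16 + 8·0.13 + 9·0.14 + 10·0.14
 = 0.44 + 0.85 + 0.9 + 1.12 + 1.04 + 1.26 + 1.4
 = 7.01

7.01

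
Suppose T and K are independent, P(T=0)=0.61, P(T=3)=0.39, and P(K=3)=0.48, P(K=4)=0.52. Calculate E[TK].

4.1184

E[TK] = Σ_t Σ_k tk · P(T=t)P(K=k)
 = 0·0.2928 + 0·0.3172 + 9·0.1872 + 12·0.2028
 = 0 + 0 + 1.6848 + 2.4336
 = 4.1184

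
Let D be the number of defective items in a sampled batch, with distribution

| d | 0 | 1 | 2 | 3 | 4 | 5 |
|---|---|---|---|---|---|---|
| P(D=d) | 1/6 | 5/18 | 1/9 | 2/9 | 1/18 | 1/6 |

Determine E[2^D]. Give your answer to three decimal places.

9.167

E[2^D] = Σ 2^d·P(D=d)
 = 1·1/6 + 2·5/18 + 4·1/9 + 8·2/9 + 16·1/18 + 32·1/6
 = 1/6 + 5/9 + 4/9 + 16/9 + 8/9 + 16/3
 = 55/6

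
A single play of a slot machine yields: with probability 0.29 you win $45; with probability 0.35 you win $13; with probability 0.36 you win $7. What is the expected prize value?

20.12

E[payout] = 45·0.29 + 13·0.35 + 7·0.36
 = 13.05 + 4.55 + 2.52
 = 20.12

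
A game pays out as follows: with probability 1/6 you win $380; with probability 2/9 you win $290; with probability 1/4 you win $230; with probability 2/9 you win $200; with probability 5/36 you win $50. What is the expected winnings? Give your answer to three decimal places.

236.667

E[payout] = 380·1/6 + 290·2/9 + 230·1/4 + 200·2/9 + 50·5/36
 = 190/3 + 580/9 + 115/2 + 400/9 + 125/18
 = 710/3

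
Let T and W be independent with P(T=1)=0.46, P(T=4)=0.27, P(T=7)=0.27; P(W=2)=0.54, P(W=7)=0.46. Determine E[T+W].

7.73

E[T+W] = Σ_t Σ_w (t+w) · P(T=t)P(W=w)
 = 3·0.2484 + 8·0.2116 + 6·0.1458 + 11·0.1242 + 9·0.1458 + 14·0.1242
 = 0.7452 + 1.6928 + 0.8748 + 1.3662 + 1.3122 + 1.7388
 = 7.73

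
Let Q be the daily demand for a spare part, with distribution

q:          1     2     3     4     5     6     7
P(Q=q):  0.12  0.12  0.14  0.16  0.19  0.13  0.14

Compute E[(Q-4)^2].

3.67

E[(Q-4)^2] = Σ (q-4)^2·P(Q=q)
 = 9·0.12 + 4·0.12 + 1·0.14 + 0·0.16 + 1·0.19 + 4·0.13 + 9·0.14
 = 1.08 + 0.48 + 0.14 + 0 + 0.19 + 0.52 + 1.26
 = 3.67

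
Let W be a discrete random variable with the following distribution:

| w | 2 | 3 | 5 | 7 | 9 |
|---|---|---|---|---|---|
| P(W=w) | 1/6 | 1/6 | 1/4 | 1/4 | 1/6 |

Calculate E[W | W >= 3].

P(W >= 3) = 1/6 + 1/4 + 1/4 + 1/6 = 5/6.
E[W | W >= 3] = [3·1/6 + 5·1/4 + 7·1/4 + 9·1/6] / (5/6)
 = 5 / (5/6)
 = 6

6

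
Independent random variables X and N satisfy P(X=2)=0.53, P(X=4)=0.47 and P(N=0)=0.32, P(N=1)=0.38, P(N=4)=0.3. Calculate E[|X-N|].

1.996

E[|X-N|] = Σ_x Σ_n |x-n| · P(X=x)P(N=n)
 = 2·0.1696 + 1·0.2014 + 2·0.159 + 4·0.1504 + 3·0.1786 + 0·0.141
 = 0.3392 + 0.2014 + 0.318 + 0.6016 + 0.5358 + 0
 = 1.996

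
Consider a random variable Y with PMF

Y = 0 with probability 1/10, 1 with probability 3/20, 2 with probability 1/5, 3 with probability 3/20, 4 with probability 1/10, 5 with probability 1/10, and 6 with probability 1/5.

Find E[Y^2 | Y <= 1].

P(Y <= 1) = 1/10 + 3/20 = 1/4.
E[Y^2 | Y <= 1] = [0·1/10 + 1·3/20] / (1/4)
 = 3/20 / (1/4)
 = 3/5

0.6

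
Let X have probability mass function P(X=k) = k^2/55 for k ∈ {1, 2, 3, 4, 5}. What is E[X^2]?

E[X^2] = Σ x^2·P(X=x)
 = 1·1/55 + 4·4/55 + 9·9/55 + 16·16/55 + 25·5/11
 = 1/55 + 16/55 + 81/55 + 256/55 + 125/11
 = 89/5

17.8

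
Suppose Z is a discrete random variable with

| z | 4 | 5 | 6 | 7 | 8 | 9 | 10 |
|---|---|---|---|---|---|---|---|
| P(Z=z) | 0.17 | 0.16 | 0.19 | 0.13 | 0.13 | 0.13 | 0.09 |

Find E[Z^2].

47.78

E[Z^2] = Σ z^2·P(Z=z)
 = 16·0.17 + 25·0.16 + 36·0.19 + 49·0.13 + 64·0.13 + 81·0.13 + 100·0.09
 = 2.72 + 4 + 6.84 + 6.37 + 8.32 + 10.53 + 9
 = 47.78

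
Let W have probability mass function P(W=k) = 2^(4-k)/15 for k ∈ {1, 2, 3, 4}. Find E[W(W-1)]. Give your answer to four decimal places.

E[W(W-1)] = Σ w(w-1)·P(W=w)
 = 0·8/15 + 2·4/15 + 6·2/15 + 12·1/15
 = 0 + 8/15 + 4/5 + 4/5
 = 32/15

2.1333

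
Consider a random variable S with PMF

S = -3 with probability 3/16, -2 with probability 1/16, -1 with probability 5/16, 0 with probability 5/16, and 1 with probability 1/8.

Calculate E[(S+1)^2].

1.625

E[(S+1)^2] = Σ (s+1)^2·P(S=s)
 = 4·3/16 + 1·1/16 + 0·5/16 + 1·5/16 + 4·1/8
 = 3/4 + 1/16 + 0 + 5/16 + 1/2
 = 13/8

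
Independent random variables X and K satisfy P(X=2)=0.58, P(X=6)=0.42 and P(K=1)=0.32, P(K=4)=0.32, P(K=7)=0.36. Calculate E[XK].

15.1616

E[XK] = Σ_x Σ_k xk · P(X=x)P(K=k)
 = 2·0.1856 + 8·0.1856 + 14·0.2088 + 6·0.1344 + 24·0.1344 + 42·0.1512
 = 0.3712 + 1.4848 + 2.9232 + 0.8064 + 3.2256 + 6.3504
 = 15.1616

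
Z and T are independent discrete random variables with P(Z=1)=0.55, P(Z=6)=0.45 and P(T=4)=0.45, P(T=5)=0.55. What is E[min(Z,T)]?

2.5975

E[min(Z,T)] = Σ_z Σ_t min(z,t) · P(Z=z)P(T=t)
 = 1·0.2475 + 1·0.3025 + 4·0.2025 + 5·0.2475
 = 0.2475 + 0.3025 + 0.81 + 1.2375
 = 2.5975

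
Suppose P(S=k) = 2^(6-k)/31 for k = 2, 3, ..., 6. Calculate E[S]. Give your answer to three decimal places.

E[S] = Σ s·P(S=s)
 = 2·16/31 + 3·8/31 + 4·4/31 + 5·2/31 + 6·1/31
 = 32/31 + 24/31 + 16/31 + 10/31 + 6/31
 = 88/31

2.839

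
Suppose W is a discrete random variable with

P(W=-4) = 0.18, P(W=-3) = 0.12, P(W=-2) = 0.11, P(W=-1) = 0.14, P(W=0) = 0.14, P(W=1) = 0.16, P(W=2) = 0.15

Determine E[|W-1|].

2.28

E[|W-1|] = Σ |w-1|·P(W=w)
 = 5·0.18 + 4·0.12 + 3·0.11 + 2·0.14 + 1·0.14 + 0·0.16 + 1·0.15
 = 0.9 + 0.48 + 0.33 + 0.28 + 0.14 + 0 + 0.15
 = 2.28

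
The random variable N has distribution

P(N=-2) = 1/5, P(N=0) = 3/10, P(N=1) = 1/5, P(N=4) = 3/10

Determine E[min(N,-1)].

E[min(N,-1)] = Σ min(n,-1)·P(N=n)
 = (-2)·1/5 + (-1)·3/10 + (-1)·1/5 + (-1)·3/10
 = (-2/5) + (-3/10) + (-1/5) + (-3/10)
 = -6/5

-1.2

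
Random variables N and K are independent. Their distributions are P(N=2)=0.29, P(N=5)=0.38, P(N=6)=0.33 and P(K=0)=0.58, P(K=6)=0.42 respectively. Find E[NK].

11.2392

E[NK] = Σ_n Σ_k nk · P(N=n)P(K=k)
 = 0·0.1682 + 12·0.1218 + 0·0.2204 + 30·0.1596 + 0·0.1914 + 36·0.1386
 = 0 + 1.4616 + 0 + 4.788 + 0 + 4.9896
 = 11.2392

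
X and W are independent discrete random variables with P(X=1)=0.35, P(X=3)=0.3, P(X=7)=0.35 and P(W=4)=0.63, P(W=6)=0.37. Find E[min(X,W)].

E[min(X,W)] = Σ_x Σ_w min(x,w) · P(X=x)P(W=w)
 = 1·0.2205 + 1·0.1295 + 3·0.189 + 3·0.111 + 4·0.2205 + 6·0.1295
 = 0.2205 + 0.1295 + 0.567 + 0.333 + 0.882 + 0.777
 = 2.909

2.909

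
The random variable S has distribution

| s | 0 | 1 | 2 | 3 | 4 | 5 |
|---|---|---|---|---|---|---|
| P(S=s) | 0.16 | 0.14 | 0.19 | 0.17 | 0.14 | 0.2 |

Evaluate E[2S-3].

2.18

E[2S-3] = Σ (2s-3)·P(S=s)
 = (-3)·0.16 + (-1)·0.14 + 1·0.19 + 3·0.17 + 5·0.14 + 7·0.2
 = (-0.48) + (-0.14) + 0.19 + 0.51 + 0.7 + 1.4
 = 2.18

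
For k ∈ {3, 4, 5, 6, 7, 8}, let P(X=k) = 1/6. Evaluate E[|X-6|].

1.5

E[|X-6|] = Σ |x-6|·P(X=x)
 = 3·1/6 + 2·1/6 + 1·1/6 + 0·1/6 + 1·1/6 + 2·1/6
 = 1/2 + 1/3 + 1/6 + 0 + 1/6 + 1/3
 = 3/2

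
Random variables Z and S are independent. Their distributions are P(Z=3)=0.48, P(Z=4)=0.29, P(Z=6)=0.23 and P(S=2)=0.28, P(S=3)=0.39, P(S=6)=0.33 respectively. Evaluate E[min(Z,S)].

3.0434

E[min(Z,S)] = Σ_z Σ_s min(z,s) · P(Z=z)P(S=s)
 = 2·0.1344 + 3·0.1872 + 3·0.1584 + 2·0.0812 + 3·0.1131 + 4·0.0957 + 2·0.0644 + 3·0.0897 + 6·0.0759
 = 0.2688 + 0.5616 + 0.4752 + 0.1624 + 0.3393 + 0.3828 + 0.1288 + 0.2691 + 0.4554
 = 3.0434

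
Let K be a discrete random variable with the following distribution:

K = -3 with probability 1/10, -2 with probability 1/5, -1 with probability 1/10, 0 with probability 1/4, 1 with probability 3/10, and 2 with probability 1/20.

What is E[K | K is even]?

P(K is even) = 1/5 + 1/4 + 1/20 = 1/2.
E[K | K is even] = [(-2)·1/5 + 0·1/4 + 2·1/20] / (1/2)
 = -3/10 / (1/2)
 = -3/5

-0.6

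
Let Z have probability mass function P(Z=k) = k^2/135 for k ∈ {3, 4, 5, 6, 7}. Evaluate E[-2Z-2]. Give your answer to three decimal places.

E[-2Z-2] = Σ (-2z-2)·P(Z=z)
 = (-8)·1/15 + (-10)·16/135 + (-12)·5/27 + (-14)·4/15 + (-16)·49/135
 = (-8/15) + (-32/27) + (-20/9) + (-56/15) + (-784/135)
 = -364/27

-13.481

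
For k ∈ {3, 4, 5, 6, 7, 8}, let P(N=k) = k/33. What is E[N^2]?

39

E[N^2] = Σ n^2·P(N=n)
 = 9·1/11 + 16·4/33 + 25·5/33 + 36·2/11 + 49·7/33 + 64·8/33
 = 9/11 + 64/33 + 125/33 + 72/11 + 343/33 + 512/33
 = 39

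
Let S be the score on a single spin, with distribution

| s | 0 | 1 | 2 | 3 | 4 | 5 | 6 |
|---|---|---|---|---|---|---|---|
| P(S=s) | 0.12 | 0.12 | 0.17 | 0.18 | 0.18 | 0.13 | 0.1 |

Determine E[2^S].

E[2^S] = Σ 2^s·P(S=s)
 = 1·0.12 + 2·0.12 + 4·0.17 + 8·0.18 + 16·0.18 + 32·0.13 + 64·0.1
 = 0.12 + 0.24 + 0.68 + 1.44 + 2.88 + 4.16 + 6.4
 = 15.92

15.92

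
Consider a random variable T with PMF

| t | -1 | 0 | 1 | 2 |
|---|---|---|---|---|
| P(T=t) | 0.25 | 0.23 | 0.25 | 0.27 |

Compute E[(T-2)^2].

3.42

E[(T-2)^2] = Σ (t-2)^2·P(T=t)
 = 9·0.25 + 4·0.23 + 1·0.25 + 0·0.27
 = 2.25 + 0.92 + 0.25 + 0
 = 3.42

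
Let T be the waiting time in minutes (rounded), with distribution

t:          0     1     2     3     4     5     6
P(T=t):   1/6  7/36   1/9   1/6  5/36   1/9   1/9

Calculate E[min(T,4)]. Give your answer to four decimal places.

E[min(T,4)] = Σ min(t,4)·P(T=t)
 = 0·1/6 + 1·7/36 + 2·1/9 + 3·1/6 + 4·5/36 + 4·1/9 + 4·1/9
 = 0 + 7/36 + 2/9 + 1/2 + 5/9 + 4/9 + 4/9
 = 85/36

2.3611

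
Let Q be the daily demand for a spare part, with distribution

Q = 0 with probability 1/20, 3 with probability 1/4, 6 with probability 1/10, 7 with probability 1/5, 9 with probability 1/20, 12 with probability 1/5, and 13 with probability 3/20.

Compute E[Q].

7.55

E[Q] = Σ q·P(Q=q)
 = 0·1/20 + 3·1/4 + 6·1/10 + 7·1/5 + 9·1/20 + 12·1/5 + 13·3/20
 = 0 + 3/4 + 3/5 + 7/5 + 9/20 + 12/5 + 39/20
 = 151/20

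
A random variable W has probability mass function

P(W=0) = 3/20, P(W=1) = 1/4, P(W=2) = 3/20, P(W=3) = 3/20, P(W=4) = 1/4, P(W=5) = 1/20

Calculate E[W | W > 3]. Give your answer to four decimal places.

4.1667

P(W > 3) = 1/4 + 1/20 = 3/10.
E[W | W > 3] = [4·1/4 + 5·1/20] / (3/10)
 = 5/4 / (3/10)
 = 25/6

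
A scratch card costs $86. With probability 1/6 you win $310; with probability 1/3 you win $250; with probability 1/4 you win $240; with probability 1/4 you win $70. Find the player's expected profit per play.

126.5

E[payout] = 310·1/6 + 250·1/3 + 240·1/4 + 70·1/4
 = 155/3 + 250/3 + 60 + 35/2
 = 425/2
Net = 425/2 - 86 = 253/2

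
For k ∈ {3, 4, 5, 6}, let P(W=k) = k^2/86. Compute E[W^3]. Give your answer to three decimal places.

141.488

E[W^3] = Σ w^3·P(W=w)
 = 27·9/86 + 64·8/43 + 125·25/86 + 216·18/43
 = 243/86 + 512/43 + 3125/86 + 3888/43
 = 6084/43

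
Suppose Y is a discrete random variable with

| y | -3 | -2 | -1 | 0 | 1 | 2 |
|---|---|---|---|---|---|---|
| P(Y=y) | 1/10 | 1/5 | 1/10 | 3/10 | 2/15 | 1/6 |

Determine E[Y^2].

E[Y^2] = Σ y^2·P(Y=y)
 = 9·1/10 + 4·1/5 + 1·1/10 + 0·3/10 + 1·2/15 + 4·1/6
 = 9/10 + 4/5 + 1/10 + 0 + 2/15 + 2/3
 = 13/5

2.6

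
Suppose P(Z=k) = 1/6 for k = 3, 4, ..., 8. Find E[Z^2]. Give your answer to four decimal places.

33.1667

E[Z^2] = Σ z^2·P(Z=z)
 = 9·1/6 + 16·1/6 + 25·1/6 + 36·1/6 + 49·1/6 + 64·1/6
 = 3/2 + 8/3 + 25/6 + 6 + 49/6 + 32/3
 = 199/6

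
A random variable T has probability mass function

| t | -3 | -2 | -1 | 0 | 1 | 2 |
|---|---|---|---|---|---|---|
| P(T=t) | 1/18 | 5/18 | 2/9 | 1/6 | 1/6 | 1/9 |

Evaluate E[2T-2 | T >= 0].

P(T >= 0) = 1/6 + 1/6 + 1/9 = 4/9.
E[2T-2 | T >= 0] = [(-2)·1/6 + 0·1/6 + 2·1/9] / (4/9)
 = -1/9 / (4/9)
 = -1/4

-0.25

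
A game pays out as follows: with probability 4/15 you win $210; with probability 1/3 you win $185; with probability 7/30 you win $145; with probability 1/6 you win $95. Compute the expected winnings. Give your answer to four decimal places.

167.3333

E[payout] = 210·4/15 + 185·1/3 + 145·7/30 + 95·1/6
 = 56 + 185/3 + 203/6 + 95/6
 = 502/3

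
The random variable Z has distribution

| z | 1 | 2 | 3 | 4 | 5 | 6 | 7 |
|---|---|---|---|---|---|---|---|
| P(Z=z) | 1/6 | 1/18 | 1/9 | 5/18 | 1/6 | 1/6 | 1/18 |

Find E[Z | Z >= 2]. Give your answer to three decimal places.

P(Z >= 2) = 1/18 + 1/9 + 5/18 + 1/6 + 1/6 + 1/18 = 5/6.
E[Z | Z >= 2] = [2·1/18 + 3·1/9 + 4·5/18 + 5·1/6 + 6·1/6 + 7·1/18] / (5/6)
 = 34/9 / (5/6)
 = 68/15

4.533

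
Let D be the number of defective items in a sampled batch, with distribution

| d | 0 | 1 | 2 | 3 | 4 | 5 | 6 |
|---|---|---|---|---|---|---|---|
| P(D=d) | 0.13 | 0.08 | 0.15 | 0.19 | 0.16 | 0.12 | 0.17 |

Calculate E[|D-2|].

1.89

E[|D-2|] = Σ |d-2|·P(D=d)
 = 2·0.13 + 1·0.08 + 0·0.15 + 1·0.19 + 2·0.16 + 3·0.12 + 4·0.17
 = 0.26 + 0.08 + 0 + 0.19 + 0.32 + 0.36 + 0.68
 = 1.89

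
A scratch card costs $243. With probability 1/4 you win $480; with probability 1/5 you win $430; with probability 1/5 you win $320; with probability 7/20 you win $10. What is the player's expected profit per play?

30.5

E[payout] = 480·1/4 + 430·1/5 + 320·1/5 + 10·7/20
 = 120 + 86 + 64 + 7/2
 = 547/2
Net = 547/2 - 243 = 61/2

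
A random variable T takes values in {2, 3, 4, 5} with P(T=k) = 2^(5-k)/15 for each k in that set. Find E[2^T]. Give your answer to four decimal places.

E[2^T] = Σ 2^t·P(T=t)
 = 4·8/15 + 8·4/15 + 16·2/15 + 32·1/15
 = 32/15 + 32/15 + 32/15 + 32/15
 = 128/15

8.5333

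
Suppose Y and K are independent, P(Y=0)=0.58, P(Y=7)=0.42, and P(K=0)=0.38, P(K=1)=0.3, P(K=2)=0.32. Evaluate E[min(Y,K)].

0.3948

E[min(Y,K)] = Σ_y Σ_k min(y,k) · P(Y=y)P(K=k)
 = 0·0.2204 + 0·0.174 + 0·0.1856 + 0·0.1596 + 1·0.126 + 2·0.1344
 = 0 + 0 + 0 + 0 + 0.126 + 0.2688
 = 0.3948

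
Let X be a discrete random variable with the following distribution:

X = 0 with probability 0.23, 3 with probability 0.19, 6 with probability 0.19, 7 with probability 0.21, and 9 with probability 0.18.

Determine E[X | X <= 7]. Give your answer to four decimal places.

3.8780

P(X <= 7) = 0.23 + 0.19 + 0.19 + 0.21 = 0.82.
E[X | X <= 7] = [0·0.23 + 3·0.19 + 6·0.19 + 7·0.21] / 0.82
 = 3.18 / 0.82
 = 159/41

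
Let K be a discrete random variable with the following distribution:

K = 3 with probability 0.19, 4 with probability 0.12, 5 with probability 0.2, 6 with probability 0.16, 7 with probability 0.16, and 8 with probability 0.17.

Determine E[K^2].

E[K^2] = Σ k^2·P(K=k)
 = 9·0.19 + 16·0.12 + 25·0.2 + 36·0.16 + 49·0.16 + 64·0.17
 = 1.71 + 1.92 + 5 + 5.76 + 7.84 + 10.88
 = 33.11

33.11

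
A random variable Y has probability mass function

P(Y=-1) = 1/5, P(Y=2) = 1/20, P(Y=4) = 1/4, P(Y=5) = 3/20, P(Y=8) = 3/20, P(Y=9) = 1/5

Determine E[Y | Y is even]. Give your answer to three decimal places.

5.111

P(Y is even) = 1/20 + 1/4 + 3/20 = 9/20.
E[Y | Y is even] = [2·1/20 + 4·1/4 + 8·3/20] / (9/20)
 = 23/10 / (9/20)
 = 46/9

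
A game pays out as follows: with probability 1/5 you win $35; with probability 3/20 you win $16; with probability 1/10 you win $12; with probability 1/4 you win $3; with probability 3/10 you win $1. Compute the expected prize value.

11.65

E[payout] = 35·1/5 + 16·3/20 + 12·1/10 + 3·1/4 + 1·3/10
 = 7 + 12/5 + 6/5 + 3/4 + 3/10
 = 233/20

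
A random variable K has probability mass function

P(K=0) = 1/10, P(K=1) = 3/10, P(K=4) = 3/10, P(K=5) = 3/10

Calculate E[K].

3

E[K] = Σ k·P(K=k)
 = 0·1/10 + 1·3/10 + 4·3/10 + 5·3/10
 = 0 + 3/10 + 6/5 + 3/2
 = 3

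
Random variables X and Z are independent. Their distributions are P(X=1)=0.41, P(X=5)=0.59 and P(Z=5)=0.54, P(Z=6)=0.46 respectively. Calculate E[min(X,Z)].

3.36

E[min(X,Z)] = Σ_x Σ_z min(x,z) · P(X=x)P(Z=z)
 = 1·0.2214 + 1·0.1886 + 5·0.3186 + 5·0.2714
 = 0.2214 + 0.1886 + 1.593 + 1.357
 = 3.36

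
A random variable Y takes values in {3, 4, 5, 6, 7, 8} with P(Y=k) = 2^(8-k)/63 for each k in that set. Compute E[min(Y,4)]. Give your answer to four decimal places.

3.4921

E[min(Y,4)] = Σ min(y,4)·P(Y=y)
 = 3·32/63 + 4·16/63 + 4·8/63 + 4·4/63 + 4·2/63 + 4·1/63
 = 32/21 + 64/63 + 32/63 + 16/63 + 8/63 + 4/63
 = 220/63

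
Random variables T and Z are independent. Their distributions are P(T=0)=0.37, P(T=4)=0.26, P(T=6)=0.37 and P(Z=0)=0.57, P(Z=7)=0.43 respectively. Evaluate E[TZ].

E[TZ] = Σ_t Σ_z tz · P(T=t)P(Z=z)
 = 0·0.2109 + 0·0.1591 + 0·0.1482 + 28·0.1118 + 0·0.2109 + 42·0.1591
 = 0 + 0 + 0 + 3.1304 + 0 + 6.6822
 = 9.8126

9.8126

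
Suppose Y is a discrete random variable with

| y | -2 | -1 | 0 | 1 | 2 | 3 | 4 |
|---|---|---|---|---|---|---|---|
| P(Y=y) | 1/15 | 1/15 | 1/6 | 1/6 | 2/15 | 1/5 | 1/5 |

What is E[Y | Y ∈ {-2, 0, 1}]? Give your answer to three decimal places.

P(Y ∈ {-2, 0, 1}) = 1/15 + 1/6 + 1/6 = 2/5.
E[Y | Y ∈ {-2, 0, 1}] = [(-2)·1/15 + 0·1/6 + 1·1/6] / (2/5)
 = 1/30 / (2/5)
 = 1/12

0.083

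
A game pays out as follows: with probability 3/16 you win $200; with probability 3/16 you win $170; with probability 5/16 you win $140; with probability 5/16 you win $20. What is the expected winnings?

E[payout] = 200·3/16 + 170·3/16 + 140·5/16 + 20·5/16
 = 75/2 + 255/8 + 175/4 + 25/4
 = 955/8

119.375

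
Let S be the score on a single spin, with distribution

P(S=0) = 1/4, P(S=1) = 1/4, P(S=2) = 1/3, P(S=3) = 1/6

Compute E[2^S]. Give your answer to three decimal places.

E[2^S] = Σ 2^s·P(S=s)
 = 1·1/4 + 2·1/4 + 4·1/3 + 8·1/6
 = 1/4 + 1/2 + 4/3 + 4/3
 = 41/12

3.417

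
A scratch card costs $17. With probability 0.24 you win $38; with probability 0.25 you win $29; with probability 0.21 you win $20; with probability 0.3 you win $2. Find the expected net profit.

E[payout] = 38·0.24 + 29·0.25 + 20·0.21 + 2·0.3
 = 9.12 + 7.25 + 4.2 + 0.6
 = 21.17
Net = 21.17 - 17 = 4.17

4.17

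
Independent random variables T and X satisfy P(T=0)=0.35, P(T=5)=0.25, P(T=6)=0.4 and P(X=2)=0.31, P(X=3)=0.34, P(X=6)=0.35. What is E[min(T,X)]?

E[min(T,X)] = Σ_t Σ_x min(t,x) · P(T=t)P(X=x)
 = 0·0.1085 + 0·0.119 + 0·0.1225 + 2·0.0775 + 3·0.085 + 5·0.0875 + 2·0.124 + 3·0.136 + 6·0.14
 = 0 + 0 + 0 + 0.155 + 0.255 + 0.4375 + 0.248 + 0.408 + 0.84
 = 2.3435

2.3435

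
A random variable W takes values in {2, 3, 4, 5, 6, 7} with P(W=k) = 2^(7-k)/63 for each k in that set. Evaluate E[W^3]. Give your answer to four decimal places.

39.2857

E[W^3] = Σ w^3·P(W=w)
 = 8·32/63 + 27·16/63 + 64·8/63 + 125·4/63 + 216·2/63 + 343·1/63
 = 256/63 + 48/7 + 512/63 + 500/63 + 48/7 + 49/9
 = 275/7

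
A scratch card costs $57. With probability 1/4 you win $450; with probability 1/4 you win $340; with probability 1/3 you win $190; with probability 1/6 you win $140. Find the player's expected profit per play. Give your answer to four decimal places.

227.1667

E[payout] = 450·1/4 + 340·1/4 + 190·1/3 + 140·1/6
 = 225/2 + 85 + 190/3 + 70/3
 = 1705/6
Net = 1705/6 - 57 = 1363/6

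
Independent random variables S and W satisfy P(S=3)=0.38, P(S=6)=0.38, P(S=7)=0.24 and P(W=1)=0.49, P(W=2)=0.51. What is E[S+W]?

6.61

E[S+W] = Σ_s Σ_w (s+w) · P(S=s)P(W=w)
 = 4·0.1862 + 5·0.1938 + 7·0.1862 + 8·0.1938 + 8·0.1176 + 9·0.1224
 = 0.7448 + 0.969 + 1.3034 + 1.5504 + 0.9408 + 1.1016
 = 6.61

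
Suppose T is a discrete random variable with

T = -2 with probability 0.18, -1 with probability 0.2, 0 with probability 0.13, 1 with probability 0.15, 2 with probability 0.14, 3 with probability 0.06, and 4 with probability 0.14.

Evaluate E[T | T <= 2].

P(T <= 2) = 0.18 + 0.2 + 0.13 + 0.15 + 0.14 = 0.8.
E[T | T <= 2] = [(-2)·0.18 + (-1)·0.2 + 0·0.13 + 1·0.15 + 2·0.14] / 0.8
 = -0.13 / 0.8
 = -13/80

-0.1625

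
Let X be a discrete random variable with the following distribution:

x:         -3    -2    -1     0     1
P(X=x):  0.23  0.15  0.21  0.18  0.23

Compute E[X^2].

3.11

E[X^2] = Σ x^2·P(X=x)
 = 9·0.23 + 4·0.15 + 1·0.21 + 0·0.18 + 1·0.23
 = 2.07 + 0.6 + 0.21 + 0 + 0.23
 = 3.11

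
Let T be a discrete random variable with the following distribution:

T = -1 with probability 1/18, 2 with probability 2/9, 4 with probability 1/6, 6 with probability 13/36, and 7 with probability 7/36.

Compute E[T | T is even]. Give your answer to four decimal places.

4.3704

P(T is even) = 2/9 + 1/6 + 13/36 = 3/4.
E[T | T is even] = [2·2/9 + 4·1/6 + 6·13/36] / (3/4)
 = 59/18 / (3/4)
 = 118/27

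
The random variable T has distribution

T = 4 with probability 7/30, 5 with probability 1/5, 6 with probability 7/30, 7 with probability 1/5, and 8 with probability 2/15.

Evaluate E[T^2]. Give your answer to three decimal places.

E[T^2] = Σ t^2·P(T=t)
 = 16·7/30 + 25·1/5 + 36·7/30 + 49·1/5 + 64·2/15
 = 56/15 + 5 + 42/5 + 49/5 + 128/15
 = 532/15

35.467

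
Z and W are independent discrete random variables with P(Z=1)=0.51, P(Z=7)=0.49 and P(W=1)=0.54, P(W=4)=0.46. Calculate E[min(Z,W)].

1.6762

E[min(Z,W)] = Σ_z Σ_w min(z,w) · P(Z=z)P(W=w)
 = 1·0.2754 + 1·0.2346 + 1·0.2646 + 4·0.2254
 = 0.2754 + 0.2346 + 0.2646 + 0.9016
 = 1.6762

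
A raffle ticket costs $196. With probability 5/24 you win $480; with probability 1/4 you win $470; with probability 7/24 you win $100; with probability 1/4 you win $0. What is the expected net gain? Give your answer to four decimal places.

E[payout] = 480·5/24 + 470·1/4 + 100·7/24 + 0·1/4
 = 100 + 235/2 + 175/6 + 0
 = 740/3
Net = 740/3 - 196 = 152/3

50.6667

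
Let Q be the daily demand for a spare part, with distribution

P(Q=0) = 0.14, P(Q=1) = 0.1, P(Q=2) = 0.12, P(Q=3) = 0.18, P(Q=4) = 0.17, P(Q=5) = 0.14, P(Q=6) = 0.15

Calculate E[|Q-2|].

1.92

E[|Q-2|] = Σ |q-2|·P(Q=q)
 = 2·0.14 + 1·0.1 + 0·0.12 + 1·0.18 + 2·0.17 + 3·0.14 + 4·0.15
 = 0.28 + 0.1 + 0 + 0.18 + 0.34 + 0.42 + 0.6
 = 1.92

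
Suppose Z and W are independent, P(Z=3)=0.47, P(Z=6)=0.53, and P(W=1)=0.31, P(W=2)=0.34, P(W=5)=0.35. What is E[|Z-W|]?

E[|Z-W|] = Σ_z Σ_w |z-w| · P(Z=z)P(W=w)
 = 2·0.1457 + 1·0.1598 + 2·0.1645 + 5·0.1643 + 4·0.1802 + 1·0.1855
 = 0.2914 + 0.1598 + 0.329 + 0.8215 + 0.7208 + 0.1855
 = 2.508

2.508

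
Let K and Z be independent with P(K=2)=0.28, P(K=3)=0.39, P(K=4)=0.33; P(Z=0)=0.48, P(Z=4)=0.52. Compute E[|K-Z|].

E[|K-Z|] = Σ_k Σ_z |k-z| · P(K=k)P(Z=z)
 = 2·0.1344 + 2·0.1456 + 3·0.1872 + 1·0.2028 + 4·0.1584 + 0·0.1716
 = 0.2688 + 0.2912 + 0.5616 + 0.2028 + 0.6336 + 0
 = 1.958

1.958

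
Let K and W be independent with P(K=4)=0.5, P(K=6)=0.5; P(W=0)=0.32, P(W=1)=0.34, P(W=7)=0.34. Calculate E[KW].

13.6

E[KW] = Σ_k Σ_w kw · P(K=k)P(W=w)
 = 0·0.16 + 4·0.17 + 28·0.17 + 0·0.16 + 6·0.17 + 42·0.17
 = 0 + 0.68 + 4.76 + 0 + 1.02 + 7.14
 = 13.6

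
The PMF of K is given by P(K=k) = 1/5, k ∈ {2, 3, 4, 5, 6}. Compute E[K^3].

88

E[K^3] = Σ k^3·P(K=k)
 = 8·1/5 + 27·1/5 + 64·1/5 + 125·1/5 + 216·1/5
 = 8/5 + 27/5 + 64/5 + 25 + 216/5
 = 88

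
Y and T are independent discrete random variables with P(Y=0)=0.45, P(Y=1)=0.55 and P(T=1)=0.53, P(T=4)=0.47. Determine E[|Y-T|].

1.86

E[|Y-T|] = Σ_y Σ_t |y-t| · P(Y=y)P(T=t)
 = 1·0.2385 + 4·0.2115 + 0·0.2915 + 3·0.2585
 = 0.2385 + 0.846 + 0 + 0.7755
 = 1.86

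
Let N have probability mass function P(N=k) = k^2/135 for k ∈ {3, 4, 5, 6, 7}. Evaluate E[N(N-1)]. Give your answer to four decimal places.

E[N(N-1)] = Σ n(n-1)·P(N=n)
 = 6·1/15 + 12·16/135 + 20·5/27 + 30·4/15 + 42·49/135
 = 2/5 + 64/45 + 100/27 + 8 + 686/45
 = 3884/135

28.7704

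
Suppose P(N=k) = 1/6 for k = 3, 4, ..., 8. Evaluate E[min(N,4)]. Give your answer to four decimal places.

E[min(N,4)] = Σ min(n,4)·P(N=n)
 = 3·1/6 + 4·1/6 + 4·1/6 + 4·1/6 + 4·1/6 + 4·1/6
 = 1/2 + 2/3 + 2/3 + 2/3 + 2/3 + 2/3
 = 23/6

3.8333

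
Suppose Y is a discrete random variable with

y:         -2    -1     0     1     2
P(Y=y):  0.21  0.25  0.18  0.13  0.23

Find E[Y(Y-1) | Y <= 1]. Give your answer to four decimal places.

2.2857

P(Y <= 1) = 0.21 + 0.25 + 0.18 + 0.13 = 0.77.
E[Y(Y-1) | Y <= 1] = [6·0.21 + 2·0.25 + 0·0.18 + 0·0.13] / 0.77
 = 1.76 / 0.77
 = 16/7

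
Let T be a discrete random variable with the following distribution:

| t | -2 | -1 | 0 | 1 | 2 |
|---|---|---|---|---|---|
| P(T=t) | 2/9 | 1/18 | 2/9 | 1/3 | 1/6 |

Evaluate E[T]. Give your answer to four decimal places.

E[T] = Σ t·P(T=t)
 = (-2)·2/9 + (-1)·1/18 + 0·2/9 + 1·1/3 + 2·1/6
 = (-4/9) + (-1/18) + 0 + 1/3 + 1/3
 = 1/6

0.1667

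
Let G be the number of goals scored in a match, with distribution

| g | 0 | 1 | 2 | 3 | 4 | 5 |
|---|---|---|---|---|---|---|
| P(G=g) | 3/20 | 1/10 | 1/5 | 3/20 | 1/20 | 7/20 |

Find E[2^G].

E[2^G] = Σ 2^g·P(G=g)
 = 1·3/20 + 2·1/10 + 4·1/5 + 8·3/20 + 16·1/20 + 32·7/20
 = 3/20 + 1/5 + 4/5 + 6/5 + 4/5 + 56/5
 = 287/20

14.35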